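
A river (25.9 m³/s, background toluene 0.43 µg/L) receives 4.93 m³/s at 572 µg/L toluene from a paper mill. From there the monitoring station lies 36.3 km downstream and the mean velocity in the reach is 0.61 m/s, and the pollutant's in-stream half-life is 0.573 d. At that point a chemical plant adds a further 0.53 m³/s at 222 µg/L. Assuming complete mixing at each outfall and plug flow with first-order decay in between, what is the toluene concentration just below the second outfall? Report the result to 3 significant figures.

43.0 µg/L

Flow-weighted average: C = (25.90·0.4300 + 4.930·572.0) / 30.83 = 2831/30.83 = 91.83 µg/L; combined flow 30.83 m³/s.
Travel time t = 36.3·1000 / 0.61 = 59510 s = 16.53 h.
Half-life 0.573 d → k = ln 2 / 0.573 = 1.210 d⁻¹.
After decay, C = 91.83 × e^(−kt) = 91.83 × 0.4347 = 39.92 µg/L.
Second outfall: C = (30.83·39.92 + 0.5300·222.0)/31.36 = 42.99 µg/L.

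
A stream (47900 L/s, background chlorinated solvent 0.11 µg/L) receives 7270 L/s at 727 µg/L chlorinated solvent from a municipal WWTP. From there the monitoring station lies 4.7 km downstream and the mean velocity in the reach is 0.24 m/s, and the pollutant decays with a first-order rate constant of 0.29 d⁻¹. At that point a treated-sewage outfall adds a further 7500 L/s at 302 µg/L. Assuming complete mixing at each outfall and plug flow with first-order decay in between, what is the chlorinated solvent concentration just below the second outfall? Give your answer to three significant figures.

Mass balance: C = (47900·0.1100 + 7270·727.0) / 55170 = 5291000/55170 = 95.90 µg/L; combined flow 55170 L/s.
Travel time t = 4.7·1000 / 0.24 = 19580 s = 5.440 h.
Decay over the reach: 95.90·exp(−kt) = 95.90·0.9364 = 89.79 µg/L.
Second outfall: C = (55170·89.79 + 7500·302.0)/62670 = 115.2 µg/L.

115 µg/L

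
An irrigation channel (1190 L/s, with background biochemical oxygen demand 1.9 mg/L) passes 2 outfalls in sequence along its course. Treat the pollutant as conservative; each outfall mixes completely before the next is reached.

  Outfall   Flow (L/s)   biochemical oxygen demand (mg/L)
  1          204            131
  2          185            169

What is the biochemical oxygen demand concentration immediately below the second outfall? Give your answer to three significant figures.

38.2 mg/L

Below outfall 1: Q → 1394 L/s, C = (1190·1.900 + 204.0·131.0)/1394 = 20.79 mg/L.
Below outfall 2: Q → 1579 L/s, C = (1394·20.79 + 185.0·169.0)/1579 = 38.16 mg/L.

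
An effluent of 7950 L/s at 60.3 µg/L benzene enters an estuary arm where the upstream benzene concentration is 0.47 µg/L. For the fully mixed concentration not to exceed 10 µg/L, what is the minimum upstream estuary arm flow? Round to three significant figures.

Set C_mix = 10: (Q·0.4700 + 7950·60.30) / (Q + 7950) = 10
→ Q = 7950·(60.30 − 10)/(10 − 0.4700) = 41960 L/s.

42000 L/s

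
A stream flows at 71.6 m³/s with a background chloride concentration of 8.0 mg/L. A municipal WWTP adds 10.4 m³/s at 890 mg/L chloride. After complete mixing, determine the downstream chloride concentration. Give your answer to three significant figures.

120 mg/L

After mixing, C = (71.60·8.000 + 10.40·890.0) / 82.00 = 9829/82.00 = 119.9 mg/L.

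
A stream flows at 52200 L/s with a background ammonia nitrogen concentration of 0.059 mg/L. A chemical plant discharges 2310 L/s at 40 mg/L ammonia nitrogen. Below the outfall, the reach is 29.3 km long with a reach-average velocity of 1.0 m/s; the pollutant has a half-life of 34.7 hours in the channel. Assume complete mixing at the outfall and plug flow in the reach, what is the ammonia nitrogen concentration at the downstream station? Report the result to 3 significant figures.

1.49 mg/L

Conservation of mass: C = (52200·0.05900 + 2310·40.00) / 54510 = 95480/54510 = 1.752 mg/L.
Travel time t = 29.3·1000 / 1.0 = 29300 s = 8.139 h.
Half-life 34.7 h → k = ln 2 / 34.7 = 0.01998 h⁻¹ = 0.4794 d⁻¹.
First-order decay: C = 1.752·exp(−k·t) = 1.752·0.8500 = 1.489 mg/L.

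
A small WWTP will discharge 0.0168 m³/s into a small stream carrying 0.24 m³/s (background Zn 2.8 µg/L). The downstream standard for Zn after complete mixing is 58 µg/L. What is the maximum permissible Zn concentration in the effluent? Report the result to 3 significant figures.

847 µg/L

At the limit, (Qr·Cr + Qe·Cₑ)/(Qr + Qe) = 58:
Cₑ = (0.2568·58 − 0.2400·2.800) / 0.01680 = 846.6 µg/L.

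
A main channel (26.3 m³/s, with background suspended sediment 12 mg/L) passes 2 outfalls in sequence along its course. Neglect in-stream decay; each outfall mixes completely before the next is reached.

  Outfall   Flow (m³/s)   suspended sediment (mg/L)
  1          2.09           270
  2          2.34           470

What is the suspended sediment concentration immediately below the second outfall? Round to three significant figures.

After outfall 1: Q = 26.30 + 2.090 = 28.39 m³/s; C = (26.30·12.00 + 2.090·270.0)/28.39 = 30.99 mg/L.
After outfall 2: Q = 28.39 + 2.340 = 30.73 m³/s; C = (28.39·30.99 + 2.340·470.0)/30.73 = 64.42 mg/L.

64.4 mg/L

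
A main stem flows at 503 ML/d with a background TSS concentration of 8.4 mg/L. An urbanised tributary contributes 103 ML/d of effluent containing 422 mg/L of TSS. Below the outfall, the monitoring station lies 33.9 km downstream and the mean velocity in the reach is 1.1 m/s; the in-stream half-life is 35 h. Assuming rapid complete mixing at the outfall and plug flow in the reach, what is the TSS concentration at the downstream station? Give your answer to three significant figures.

Flow-weighted average: C = (503.0·8.400 + 103.0·422.0) / 606.0 = 47690/606.0 = 78.70 mg/L.
Travel time t = 33.9·1000 / 1.1 = 30820 s = 8.561 h.
Half-life 35 h → k = ln 2 / 35 = 0.01980 h⁻¹ = 0.4753 d⁻¹.
After decay, C = 78.70 × e^(−kt) = 78.70 × 0.8441 = 66.43 mg/L.

66.4 mg/L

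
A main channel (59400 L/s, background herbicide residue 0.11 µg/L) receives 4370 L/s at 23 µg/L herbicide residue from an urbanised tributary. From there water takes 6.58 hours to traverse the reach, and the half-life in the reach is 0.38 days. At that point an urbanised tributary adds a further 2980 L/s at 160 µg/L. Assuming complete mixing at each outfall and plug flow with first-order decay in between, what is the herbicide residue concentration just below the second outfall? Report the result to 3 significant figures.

8.12 µg/L

Mass balance: C = (59400·0.1100 + 4370·23.00) / 63770 = 107000/63770 = 1.679 µg/L; combined flow 63770 L/s.
Half-life 0.38 d → k = ln 2 / 0.38 = 1.824 d⁻¹.
Applying C = C₀e^(−kt): 1.679 × 0.6065 = 1.018 µg/L.
At the second outfall, C = (63770·1.018 + 2980·160.0) / (63770 + 2980) = 8.116 µg/L.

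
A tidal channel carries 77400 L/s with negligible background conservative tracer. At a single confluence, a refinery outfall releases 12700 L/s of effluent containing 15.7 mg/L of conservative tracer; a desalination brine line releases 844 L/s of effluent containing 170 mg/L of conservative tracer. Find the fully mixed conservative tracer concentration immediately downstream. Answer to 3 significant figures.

3.77 mg/L

After mixing, C = (77400·0 + 12700·15.70 + 844.0·170.0) / 90940 = 342900/90940 = 3.770 mg/L.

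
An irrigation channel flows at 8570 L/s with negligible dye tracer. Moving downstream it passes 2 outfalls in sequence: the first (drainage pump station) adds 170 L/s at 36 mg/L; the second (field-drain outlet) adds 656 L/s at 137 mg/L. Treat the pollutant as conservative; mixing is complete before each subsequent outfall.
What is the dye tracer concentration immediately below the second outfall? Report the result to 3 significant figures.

10.2 mg/L

After outfall 1: Q = 8570 + 170.0 = 8740 L/s; C = (8570·0 + 170.0·36.00)/8740 = 0.7002 mg/L.
After outfall 2: Q = 8740 + 656.0 = 9396 L/s; C = (8740·0.7002 + 656.0·137.0)/9396 = 10.22 mg/L.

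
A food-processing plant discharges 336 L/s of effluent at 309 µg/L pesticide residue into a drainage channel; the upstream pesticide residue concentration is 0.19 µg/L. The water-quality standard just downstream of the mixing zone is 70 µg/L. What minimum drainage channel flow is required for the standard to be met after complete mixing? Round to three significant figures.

Set C_mix = 70: (Q·0.1900 + 336.0·309.0) / (Q + 336.0) = 70
→ Q = 336.0·(309.0 − 70)/(70 − 0.1900) = 1150 L/s.

1150 L/s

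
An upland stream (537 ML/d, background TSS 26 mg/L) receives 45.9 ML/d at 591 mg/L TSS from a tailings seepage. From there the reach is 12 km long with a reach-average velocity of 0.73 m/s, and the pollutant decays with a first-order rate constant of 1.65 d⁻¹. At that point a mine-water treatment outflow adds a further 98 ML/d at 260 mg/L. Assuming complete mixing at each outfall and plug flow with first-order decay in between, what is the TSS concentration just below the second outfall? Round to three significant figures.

Conservation of mass: C = (537.0·26.00 + 45.90·591.0) / 582.9 = 41090/582.9 = 70.49 mg/L; combined flow 582.9 ML/d.
Travel time t = 12·1000 / 0.73 = 16440 s = 4.566 h.
Decay over the reach: 70.49·exp(−kt) = 70.49·0.7306 = 51.50 mg/L.
Second outfall: C = (582.9·51.50 + 98.00·260.0)/680.9 = 81.51 mg/L.

81.5 mg/L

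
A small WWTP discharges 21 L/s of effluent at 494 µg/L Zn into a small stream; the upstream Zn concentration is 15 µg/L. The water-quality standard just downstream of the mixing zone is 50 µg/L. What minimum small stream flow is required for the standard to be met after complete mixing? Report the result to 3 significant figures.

Set C_mix = 50: (Q·15.00 + 21.00·494.0) / (Q + 21.00) = 50
→ Q = 21.00·(494.0 − 50)/(50 − 15.00) = 266.4 L/s.

266 L/s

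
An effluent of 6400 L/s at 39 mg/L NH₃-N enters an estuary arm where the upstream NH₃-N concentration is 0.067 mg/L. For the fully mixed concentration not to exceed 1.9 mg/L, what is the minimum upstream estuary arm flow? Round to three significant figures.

130000 L/s

Set C_mix = 1.9: (Q·0.06700 + 6400·39.00) / (Q + 6400) = 1.9
→ Q = 6400·(39.00 − 1.9)/(1.9 − 0.06700) = 129500 L/s.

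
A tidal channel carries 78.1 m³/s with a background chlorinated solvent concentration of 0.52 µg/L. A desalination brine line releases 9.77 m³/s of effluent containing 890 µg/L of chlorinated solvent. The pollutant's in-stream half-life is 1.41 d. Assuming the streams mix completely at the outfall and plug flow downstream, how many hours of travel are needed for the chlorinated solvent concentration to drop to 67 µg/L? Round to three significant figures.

Mass balance: C = (78.10·0.5200 + 9.770·890.0) / 87.87 = 8736/87.87 = 99.42 µg/L.
Half-life 1.41 d → k = ln 2 / 1.41 = 0.4916 d⁻¹.
99.42·exp(−k·t) = 67 → t = ln(99.42/67)/k = 69360 s = 19.27 h.

19.3 h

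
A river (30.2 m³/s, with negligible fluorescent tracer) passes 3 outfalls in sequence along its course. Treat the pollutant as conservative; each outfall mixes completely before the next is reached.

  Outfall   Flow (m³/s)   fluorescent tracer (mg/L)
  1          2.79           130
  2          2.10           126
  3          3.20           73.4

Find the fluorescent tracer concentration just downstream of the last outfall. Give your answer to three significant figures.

After outfall 1: Q = 30.20 + 2.790 = 32.99 m³/s; C = (30.20·0 + 2.790·130.0)/32.99 = 10.99 mg/L.
After outfall 2: Q = 32.99 + 2.100 = 35.09 m³/s; C = (32.99·10.99 + 2.100·126.0)/35.09 = 17.88 mg/L.
After outfall 3: Q = 35.09 + 3.200 = 38.29 m³/s; C = (35.09·17.88 + 3.200·73.40)/38.29 = 22.52 mg/L.

22.5 mg/L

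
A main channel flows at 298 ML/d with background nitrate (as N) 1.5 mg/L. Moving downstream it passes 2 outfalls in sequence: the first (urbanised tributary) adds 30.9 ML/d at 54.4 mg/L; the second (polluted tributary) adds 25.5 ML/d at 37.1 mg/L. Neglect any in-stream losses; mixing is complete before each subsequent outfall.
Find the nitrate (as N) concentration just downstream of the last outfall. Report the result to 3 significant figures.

8.67 mg/L

Below outfall 1: Q → 328.9 ML/d, C = (298.0·1.500 + 30.90·54.40)/328.9 = 6.470 mg/L.
Below outfall 2: Q → 354.4 ML/d, C = (328.9·6.470 + 25.50·37.10)/354.4 = 8.674 mg/L.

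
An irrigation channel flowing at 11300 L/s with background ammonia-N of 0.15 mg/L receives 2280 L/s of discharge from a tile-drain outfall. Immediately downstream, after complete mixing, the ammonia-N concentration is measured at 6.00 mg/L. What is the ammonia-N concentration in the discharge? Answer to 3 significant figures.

35.0 mg/L

Mass balance: 11300·0.1500 + 2280·Cₑ = 13580·6.000
→ Cₑ = (13580·6.000 − 11300·0.1500) / 2280 = 34.99 mg/L.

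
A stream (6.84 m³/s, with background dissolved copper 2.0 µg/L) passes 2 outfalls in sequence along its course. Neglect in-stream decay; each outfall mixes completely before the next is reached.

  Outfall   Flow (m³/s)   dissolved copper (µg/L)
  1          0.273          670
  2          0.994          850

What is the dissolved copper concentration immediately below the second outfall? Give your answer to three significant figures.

128 µg/L

Outfall 1: combined Q = 7.113 m³/s; C = (6.840·2.000 + 0.2730·670.0)/7.113 = 27.64 µg/L.
Outfall 2: combined Q = 8.107 m³/s; C = (7.113·27.64 + 0.9940·850.0)/8.107 = 128.5 µg/L.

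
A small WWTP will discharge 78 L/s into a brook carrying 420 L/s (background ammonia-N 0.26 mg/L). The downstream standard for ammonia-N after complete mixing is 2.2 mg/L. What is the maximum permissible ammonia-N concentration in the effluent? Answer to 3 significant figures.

At the limit, (Qr·Cr + Qe·Cₑ)/(Qr + Qe) = 2.2:
Cₑ = (498.0·2.2 − 420.0·0.2600) / 78.00 = 12.65 mg/L.

12.6 mg/L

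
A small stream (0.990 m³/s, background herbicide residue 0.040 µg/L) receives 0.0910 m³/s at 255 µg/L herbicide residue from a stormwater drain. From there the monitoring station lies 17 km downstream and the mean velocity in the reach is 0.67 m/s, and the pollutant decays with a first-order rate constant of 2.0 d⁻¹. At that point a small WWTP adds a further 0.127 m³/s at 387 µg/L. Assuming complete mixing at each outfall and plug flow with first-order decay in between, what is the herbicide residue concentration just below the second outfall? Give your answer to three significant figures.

After mixing, C = (0.9900·0.04000 + 0.09100·255.0) / 1.081 = 23.24/1.081 = 21.50 µg/L; combined flow 1.081 m³/s.
Travel time t = 17·1000 / 0.67 = 25370 s = 7.048 h.
Decay over the reach: 21.50·exp(−kt) = 21.50·0.5558 = 11.95 µg/L.
Second outfall: C = (1.081·11.95 + 0.1270·387.0)/1.208 = 51.38 µg/L.

51.4 µg/L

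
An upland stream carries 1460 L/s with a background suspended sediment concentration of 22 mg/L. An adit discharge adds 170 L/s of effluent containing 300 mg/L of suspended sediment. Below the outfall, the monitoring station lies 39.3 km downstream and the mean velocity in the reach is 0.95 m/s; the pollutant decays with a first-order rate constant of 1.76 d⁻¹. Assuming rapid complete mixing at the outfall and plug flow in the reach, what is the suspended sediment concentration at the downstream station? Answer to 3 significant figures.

22.0 mg/L

Mixed concentration C = ΣQC/ΣQ = (1460·22.00 + 170.0·300.0) / 1630 = 83120/1630 = 50.99 mg/L.
Travel time t = 39.3·1000 / 0.95 = 41370 s = 11.49 h.
First-order decay: C = 50.99·exp(−k·t) = 50.99·0.4306 = 21.96 mg/L.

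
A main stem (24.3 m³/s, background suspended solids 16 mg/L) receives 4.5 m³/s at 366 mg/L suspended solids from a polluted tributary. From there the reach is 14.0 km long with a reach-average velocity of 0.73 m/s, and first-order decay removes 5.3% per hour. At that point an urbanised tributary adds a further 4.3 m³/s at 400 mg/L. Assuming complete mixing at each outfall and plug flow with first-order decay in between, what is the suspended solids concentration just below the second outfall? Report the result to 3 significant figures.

Conservation of mass: C = (24.30·16.00 + 4.500·366.0) / 28.80 = 2036/28.80 = 70.69 mg/L; combined flow 28.80 m³/s.
Travel time t = 14.0·1000 / 0.73 = 19180 s = 5.327 h.
5.3%/h lost → k = −ln(1 − 0.053) = 0.05446 h⁻¹.
Decay over the reach: 70.69·exp(−kt) = 70.69·0.7482 = 52.89 mg/L.
Second outfall: C = (28.80·52.89 + 4.300·400.0)/33.10 = 97.98 mg/L.

98.0 mg/L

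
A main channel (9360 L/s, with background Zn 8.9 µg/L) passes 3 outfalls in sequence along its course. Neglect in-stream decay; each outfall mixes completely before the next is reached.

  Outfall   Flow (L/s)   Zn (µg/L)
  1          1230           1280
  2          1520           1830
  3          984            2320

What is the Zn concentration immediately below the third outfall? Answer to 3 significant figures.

513 µg/L

After outfall 1: Q = 9360 + 1230 = 10590 L/s; C = (9360·8.900 + 1230·1280)/10590 = 156.5 µg/L.
After outfall 2: Q = 10590 + 1520 = 12110 L/s; C = (10590·156.5 + 1520·1830)/12110 = 366.6 µg/L.
After outfall 3: Q = 12110 + 984.0 = 13090 L/s; C = (12110·366.6 + 984.0·2320)/13090 = 513.4 µg/L.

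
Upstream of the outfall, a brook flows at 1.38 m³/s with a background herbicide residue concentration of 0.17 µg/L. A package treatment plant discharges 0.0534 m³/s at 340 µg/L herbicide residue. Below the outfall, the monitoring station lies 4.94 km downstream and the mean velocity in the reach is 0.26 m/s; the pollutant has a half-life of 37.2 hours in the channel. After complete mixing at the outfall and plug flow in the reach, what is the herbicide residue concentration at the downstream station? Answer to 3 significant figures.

Mass balance: C = (1.380·0.1700 + 0.05340·340.0) / 1.433 = 18.39/1.433 = 12.83 µg/L.
Travel time t = 4.94·1000 / 0.26 = 19000 s = 5.278 h.
Half-life 37.2 h → k = ln 2 / 37.2 = 0.01863 h⁻¹ = 0.4472 d⁻¹.
Applying C = C₀e^(−kt): 12.83 × 0.9063 = 11.63 µg/L.

11.6 µg/L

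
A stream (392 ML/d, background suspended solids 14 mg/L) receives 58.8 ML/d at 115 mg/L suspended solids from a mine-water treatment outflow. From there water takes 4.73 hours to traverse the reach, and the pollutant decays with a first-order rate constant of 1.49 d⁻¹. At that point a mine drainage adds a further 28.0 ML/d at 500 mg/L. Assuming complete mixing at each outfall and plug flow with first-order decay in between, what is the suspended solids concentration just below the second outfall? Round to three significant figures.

Flow-weighted average: C = (392.0·14.00 + 58.80·115.0) / 450.8 = 12250/450.8 = 27.17 mg/L; combined flow 450.8 ML/d.
First-order decay: C = 27.17·exp(−k·t) = 27.17·0.7455 = 20.26 mg/L.
At the second outfall, C = (450.8·20.26 + 28.00·500.0) / (450.8 + 28.00) = 48.31 mg/L.

48.3 mg/L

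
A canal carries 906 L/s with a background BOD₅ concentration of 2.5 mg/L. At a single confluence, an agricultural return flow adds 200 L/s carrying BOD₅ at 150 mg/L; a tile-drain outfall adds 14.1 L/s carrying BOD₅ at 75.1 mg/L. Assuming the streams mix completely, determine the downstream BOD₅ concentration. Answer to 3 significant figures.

After mixing, C = (906.0·2.500 + 200.0·150.0 + 14.10·75.10) / 1120 = 33320/1120 = 29.75 mg/L.

29.8 mg/L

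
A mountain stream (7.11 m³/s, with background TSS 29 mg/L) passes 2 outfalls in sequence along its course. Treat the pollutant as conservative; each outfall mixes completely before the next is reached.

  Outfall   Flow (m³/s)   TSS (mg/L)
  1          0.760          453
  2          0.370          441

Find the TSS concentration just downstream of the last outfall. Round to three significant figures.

After outfall 1: Q = 7.110 + 0.7600 = 7.870 m³/s; C = (7.110·29.00 + 0.7600·453.0)/7.870 = 69.95 mg/L.
After outfall 2: Q = 7.870 + 0.3700 = 8.240 m³/s; C = (7.870·69.95 + 0.3700·441.0)/8.240 = 86.61 mg/L.

86.6 mg/L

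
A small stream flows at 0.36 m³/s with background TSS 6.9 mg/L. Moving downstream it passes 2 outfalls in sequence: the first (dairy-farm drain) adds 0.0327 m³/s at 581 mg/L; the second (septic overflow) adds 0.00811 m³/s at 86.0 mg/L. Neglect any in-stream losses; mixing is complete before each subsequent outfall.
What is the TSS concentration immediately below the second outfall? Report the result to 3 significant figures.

Below outfall 1: Q → 0.3927 m³/s, C = (0.3600·6.900 + 0.03270·581.0)/0.3927 = 54.71 mg/L.
Below outfall 2: Q → 0.4008 m³/s, C = (0.3927·54.71 + 0.008110·86.00)/0.4008 = 55.34 mg/L.

55.3 mg/L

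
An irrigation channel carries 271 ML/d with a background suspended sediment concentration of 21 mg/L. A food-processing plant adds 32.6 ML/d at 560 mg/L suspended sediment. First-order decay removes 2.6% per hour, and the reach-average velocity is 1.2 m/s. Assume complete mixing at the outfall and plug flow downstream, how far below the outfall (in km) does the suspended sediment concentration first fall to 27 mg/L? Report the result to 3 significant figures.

176 km

Mixed concentration C = ΣQC/ΣQ = (271.0·21.00 + 32.60·560.0) / 303.6 = 23950/303.6 = 78.88 mg/L.
2.6%/h lost → k = −ln(1 − 0.026) = 0.02634 h⁻¹.
Set 78.88·exp(−k·t) = 27 → t = ln(78.88/27)/k = 146500 s = 40.69 h.
Distance = v·t = 1.2·146500 = 175800 m = 175.8 km.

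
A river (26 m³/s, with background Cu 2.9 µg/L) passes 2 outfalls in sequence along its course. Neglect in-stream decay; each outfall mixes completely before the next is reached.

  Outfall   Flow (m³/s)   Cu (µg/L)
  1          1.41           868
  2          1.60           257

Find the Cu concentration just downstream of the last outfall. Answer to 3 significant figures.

Below outfall 1: Q → 27.41 m³/s, C = (26.00·2.900 + 1.410·868.0)/27.41 = 47.40 µg/L.
Below outfall 2: Q → 29.01 m³/s, C = (27.41·47.40 + 1.600·257.0)/29.01 = 58.96 µg/L.

59.0 µg/L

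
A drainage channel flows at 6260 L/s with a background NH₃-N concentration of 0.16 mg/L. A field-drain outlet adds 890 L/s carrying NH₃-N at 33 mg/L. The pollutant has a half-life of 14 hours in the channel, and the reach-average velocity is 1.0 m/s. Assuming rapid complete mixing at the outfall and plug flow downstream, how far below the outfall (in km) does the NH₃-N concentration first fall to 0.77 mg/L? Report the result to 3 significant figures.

Flow-weighted average: C = (6260·0.1600 + 890.0·33.00) / 7150 = 30370/7150 = 4.248 mg/L.
Half-life 14 h → k = ln 2 / 14 = 0.04951 h⁻¹ = 1.188 d⁻¹.
Set 4.248·exp(−k·t) = 0.77 → t = ln(4.248/0.77)/k = 124200 s = 34.49 h.
Distance = v·t = 1.0·124200 = 124200 m = 124.2 km.

124 km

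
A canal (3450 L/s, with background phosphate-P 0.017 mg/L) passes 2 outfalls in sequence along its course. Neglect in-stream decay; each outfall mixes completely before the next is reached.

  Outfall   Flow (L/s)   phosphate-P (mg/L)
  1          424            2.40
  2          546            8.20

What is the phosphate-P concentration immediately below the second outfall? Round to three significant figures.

After outfall 1: Q = 3450 + 424.0 = 3874 L/s; C = (3450·0.01700 + 424.0·2.400)/3874 = 0.2778 mg/L.
After outfall 2: Q = 3874 + 546.0 = 4420 L/s; C = (3874·0.2778 + 546.0·8.200)/4420 = 1.256 mg/L.

1.26 mg/L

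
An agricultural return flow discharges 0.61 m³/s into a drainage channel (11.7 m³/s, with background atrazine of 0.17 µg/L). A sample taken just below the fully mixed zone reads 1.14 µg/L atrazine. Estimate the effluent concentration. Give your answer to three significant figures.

19.7 µg/L

Mass balance: 11.70·0.1700 + 0.6100·Cₑ = 12.31·1.140
→ Cₑ = (12.31·1.140 − 11.70·0.1700) / 0.6100 = 19.74 µg/L.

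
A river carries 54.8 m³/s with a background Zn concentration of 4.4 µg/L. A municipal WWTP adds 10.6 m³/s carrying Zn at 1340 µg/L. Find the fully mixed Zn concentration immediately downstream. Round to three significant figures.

Mass balance: C = (54.80·4.400 + 10.60·1340) / 65.40 = 14450/65.40 = 220.9 µg/L.

221 µg/L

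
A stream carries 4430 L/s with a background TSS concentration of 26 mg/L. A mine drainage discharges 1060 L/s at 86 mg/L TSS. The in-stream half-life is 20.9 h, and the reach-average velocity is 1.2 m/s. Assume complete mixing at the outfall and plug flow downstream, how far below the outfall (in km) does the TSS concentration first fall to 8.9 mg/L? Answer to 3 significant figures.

Flow-weighted average: C = (4430·26.00 + 1060·86.00) / 5490 = 206300/5490 = 37.58 mg/L.
Half-life 20.9 h → k = ln 2 / 20.9 = 0.03316 h⁻¹ = 0.7960 d⁻¹.
Set 37.58·exp(−k·t) = 8.9 → t = ln(37.58/8.9)/k = 156400 s = 43.44 h.
Distance = v·t = 1.2·156400 = 187600 m = 187.6 km.

188 km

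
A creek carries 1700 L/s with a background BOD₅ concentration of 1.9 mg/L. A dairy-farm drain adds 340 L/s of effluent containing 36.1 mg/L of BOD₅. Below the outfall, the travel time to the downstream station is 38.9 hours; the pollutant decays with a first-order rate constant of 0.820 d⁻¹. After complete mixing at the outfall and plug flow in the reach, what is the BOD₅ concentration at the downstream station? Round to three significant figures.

2.01 mg/L

Mixed concentration C = ΣQC/ΣQ = (1700·1.900 + 340.0·36.10) / 2040 = 15500/2040 = 7.600 mg/L.
Decay over the reach: 7.600·exp(−kt) = 7.600·0.2647 = 2.012 mg/L.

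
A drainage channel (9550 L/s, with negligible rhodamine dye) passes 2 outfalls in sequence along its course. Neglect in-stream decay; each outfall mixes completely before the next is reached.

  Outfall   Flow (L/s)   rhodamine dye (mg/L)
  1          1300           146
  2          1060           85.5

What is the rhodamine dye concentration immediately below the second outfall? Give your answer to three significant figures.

23.5 mg/L

After outfall 1: Q = 9550 + 1300 = 10850 L/s; C = (9550·0 + 1300·146.0)/10850 = 17.49 mg/L.
After outfall 2: Q = 10850 + 1060 = 11910 L/s; C = (10850·17.49 + 1060·85.50)/11910 = 23.55 mg/L.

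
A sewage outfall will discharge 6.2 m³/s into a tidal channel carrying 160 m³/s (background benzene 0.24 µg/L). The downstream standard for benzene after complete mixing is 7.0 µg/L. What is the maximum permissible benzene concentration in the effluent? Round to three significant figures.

At the limit, (Qr·Cr + Qe·Cₑ)/(Qr + Qe) = 7.0:
Cₑ = (166.2·7.0 − 160.0·0.2400) / 6.200 = 181.5 µg/L.

181 µg/L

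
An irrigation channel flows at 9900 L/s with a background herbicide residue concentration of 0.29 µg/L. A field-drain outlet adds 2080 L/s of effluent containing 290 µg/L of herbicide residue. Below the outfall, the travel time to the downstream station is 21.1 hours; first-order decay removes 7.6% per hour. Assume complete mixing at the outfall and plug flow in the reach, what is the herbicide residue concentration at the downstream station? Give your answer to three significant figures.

Flow-weighted average: C = (9900·0.2900 + 2080·290.0) / 11980 = 606100/11980 = 50.59 µg/L.
7.6%/h lost → k = −ln(1 − 0.076) = 0.07904 h⁻¹.
After decay, C = 50.59 × e^(−kt) = 50.59 × 0.1887 = 9.544 µg/L.

9.54 µg/L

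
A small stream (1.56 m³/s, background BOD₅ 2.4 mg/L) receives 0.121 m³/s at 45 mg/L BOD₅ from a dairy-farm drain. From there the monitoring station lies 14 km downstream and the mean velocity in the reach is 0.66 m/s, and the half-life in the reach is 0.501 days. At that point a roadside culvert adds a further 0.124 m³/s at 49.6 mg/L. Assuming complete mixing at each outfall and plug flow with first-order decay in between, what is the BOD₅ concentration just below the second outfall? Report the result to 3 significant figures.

7.03 mg/L

Flow-weighted average: C = (1.560·2.400 + 0.1210·45.00) / 1.681 = 9.189/1.681 = 5.466 mg/L; combined flow 1.681 m³/s.
Travel time t = 14·1000 / 0.66 = 21210 s = 5.892 h.
Half-life 0.501 d → k = ln 2 / 0.501 = 1.384 d⁻¹.
First-order decay: C = 5.466·exp(−k·t) = 5.466·0.7120 = 3.892 mg/L.
Second outfall: C = (1.681·3.892 + 0.1240·49.60)/1.805 = 7.032 mg/L.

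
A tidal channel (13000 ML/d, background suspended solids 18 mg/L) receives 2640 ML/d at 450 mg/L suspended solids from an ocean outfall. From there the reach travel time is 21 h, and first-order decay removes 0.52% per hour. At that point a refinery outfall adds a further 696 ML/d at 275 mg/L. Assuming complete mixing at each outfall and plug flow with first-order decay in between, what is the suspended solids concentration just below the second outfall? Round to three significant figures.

Conservation of mass: C = (13000·18.00 + 2640·450.0) / 15640 = 1422000/15640 = 90.92 mg/L; combined flow 15640 ML/d.
0.52%/h lost → k = −ln(1 − 0.0052) = 0.005214 h⁻¹.
After decay, C = 90.92 × e^(−kt) = 90.92 × 0.8963 = 81.49 mg/L.
Second outfall: C = (15640·81.49 + 696.0·275.0)/16340 = 89.74 mg/L.

89.7 mg/L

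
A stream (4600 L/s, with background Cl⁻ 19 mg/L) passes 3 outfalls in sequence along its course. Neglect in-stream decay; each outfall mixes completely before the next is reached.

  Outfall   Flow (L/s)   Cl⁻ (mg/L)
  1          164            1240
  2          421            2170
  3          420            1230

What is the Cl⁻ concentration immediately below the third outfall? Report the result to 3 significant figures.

307 mg/L

After outfall 1: Q = 4600 + 164.0 = 4764 L/s; C = (4600·19.00 + 164.0·1240)/4764 = 61.03 mg/L.
After outfall 2: Q = 4764 + 421.0 = 5185 L/s; C = (4764·61.03 + 421.0·2170)/5185 = 232.3 mg/L.
After outfall 3: Q = 5185 + 420.0 = 5605 L/s; C = (5185·232.3 + 420.0·1230)/5605 = 307.0 mg/L.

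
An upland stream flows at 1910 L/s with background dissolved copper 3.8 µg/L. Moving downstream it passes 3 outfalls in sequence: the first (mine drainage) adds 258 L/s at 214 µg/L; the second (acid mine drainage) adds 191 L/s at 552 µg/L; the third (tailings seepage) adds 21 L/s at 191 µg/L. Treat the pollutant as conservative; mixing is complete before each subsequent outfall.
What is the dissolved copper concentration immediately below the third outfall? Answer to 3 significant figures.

72.2 µg/L

After outfall 1: Q = 1910 + 258.0 = 2168 L/s; C = (1910·3.800 + 258.0·214.0)/2168 = 28.81 µg/L.
After outfall 2: Q = 2168 + 191.0 = 2359 L/s; C = (2168·28.81 + 191.0·552.0)/2359 = 71.18 µg/L.
After outfall 3: Q = 2359 + 21.00 = 2380 L/s; C = (2359·71.18 + 21.00·191.0)/2380 = 72.23 µg/L.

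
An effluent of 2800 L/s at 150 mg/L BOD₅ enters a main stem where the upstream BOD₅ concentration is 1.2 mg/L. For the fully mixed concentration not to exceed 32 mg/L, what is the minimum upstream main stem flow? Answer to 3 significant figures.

10700 L/s

Set C_mix = 32: (Q·1.200 + 2800·150.0) / (Q + 2800) = 32
→ Q = 2800·(150.0 − 32)/(32 − 1.200) = 10730 L/s.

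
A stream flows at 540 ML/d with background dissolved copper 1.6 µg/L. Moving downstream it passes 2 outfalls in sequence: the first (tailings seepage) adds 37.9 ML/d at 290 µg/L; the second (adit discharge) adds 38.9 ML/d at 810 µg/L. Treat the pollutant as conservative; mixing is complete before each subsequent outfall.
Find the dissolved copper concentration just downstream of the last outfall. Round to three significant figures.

70.3 µg/L

Outfall 1: combined Q = 577.9 ML/d; C = (540.0·1.600 + 37.90·290.0)/577.9 = 20.51 µg/L.
Outfall 2: combined Q = 616.8 ML/d; C = (577.9·20.51 + 38.90·810.0)/616.8 = 70.30 µg/L.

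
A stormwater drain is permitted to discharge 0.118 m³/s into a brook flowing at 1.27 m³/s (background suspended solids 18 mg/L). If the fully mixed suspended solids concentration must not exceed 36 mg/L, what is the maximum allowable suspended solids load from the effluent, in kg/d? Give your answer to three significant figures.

2340 kg/d

Mass balance at the limit: 1.270·18.00 + 0.1180·Cₑ = 1.388·36 → Cₑ = 229.7 mg/L.
Load = 0.1180 m³/s × 229.7 g/m³ × 86 400 s/d = 2342 kg/d.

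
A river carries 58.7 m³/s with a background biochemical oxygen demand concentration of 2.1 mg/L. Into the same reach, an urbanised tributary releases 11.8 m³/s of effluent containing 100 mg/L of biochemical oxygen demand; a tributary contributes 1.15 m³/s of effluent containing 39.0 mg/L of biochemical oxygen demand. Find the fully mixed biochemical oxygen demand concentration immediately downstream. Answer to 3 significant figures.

18.8 mg/L

Conservation of mass: C = (58.70·2.100 + 11.80·100.0 + 1.150·39.00) / 71.65 = 1348/71.65 = 18.82 mg/L.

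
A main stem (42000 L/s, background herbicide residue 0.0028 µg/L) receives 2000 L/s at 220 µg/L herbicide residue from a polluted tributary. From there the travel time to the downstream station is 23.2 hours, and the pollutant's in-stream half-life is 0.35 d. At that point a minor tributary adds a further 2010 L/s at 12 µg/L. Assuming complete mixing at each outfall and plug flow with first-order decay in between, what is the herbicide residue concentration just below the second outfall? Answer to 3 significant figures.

1.93 µg/L

Conservation of mass: C = (42000·0.002800 + 2000·220.0) / 44000 = 440100/44000 = 10.00 µg/L; combined flow 44000 L/s.
Half-life 0.35 d → k = ln 2 / 0.35 = 1.980 d⁻¹.
Applying C = C₀e^(−kt): 10.00 × 0.1474 = 1.475 µg/L.
At the second outfall, C = (44000·1.475 + 2010·12.00) / (44000 + 2010) = 1.934 µg/L.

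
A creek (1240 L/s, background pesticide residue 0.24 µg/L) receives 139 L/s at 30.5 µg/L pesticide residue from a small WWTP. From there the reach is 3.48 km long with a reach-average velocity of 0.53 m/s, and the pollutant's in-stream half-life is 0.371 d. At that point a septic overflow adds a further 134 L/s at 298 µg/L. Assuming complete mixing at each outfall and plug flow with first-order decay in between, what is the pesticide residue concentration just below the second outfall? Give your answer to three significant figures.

Mixed concentration C = ΣQC/ΣQ = (1240·0.2400 + 139.0·30.50) / 1379 = 4537/1379 = 3.290 µg/L; combined flow 1379 L/s.
Travel time t = 3.48·1000 / 0.53 = 6566 s = 1.824 h.
Half-life 0.371 d → k = ln 2 / 0.371 = 1.868 d⁻¹.
Decay over the reach: 3.290·exp(−kt) = 3.290·0.8676 = 2.855 µg/L.
Second outfall: C = (1379·2.855 + 134.0·298.0)/1513 = 28.99 µg/L.

29.0 µg/L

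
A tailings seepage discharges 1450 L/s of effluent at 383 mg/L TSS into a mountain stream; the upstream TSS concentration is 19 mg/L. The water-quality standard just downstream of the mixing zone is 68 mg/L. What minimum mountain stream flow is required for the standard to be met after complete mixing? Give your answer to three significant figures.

9320 L/s

Set C_mix = 68: (Q·19.00 + 1450·383.0) / (Q + 1450) = 68
→ Q = 1450·(383.0 − 68)/(68 − 19.00) = 9321 L/s.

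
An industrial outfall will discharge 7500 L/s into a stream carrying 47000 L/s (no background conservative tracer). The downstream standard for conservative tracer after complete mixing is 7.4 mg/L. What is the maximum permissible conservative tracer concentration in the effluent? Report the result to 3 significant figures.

At the limit, (Qr·Cr + Qe·Cₑ)/(Qr + Qe) = 7.4:
Cₑ = (54500·7.4 − 47000·0) / 7500 = 53.77 mg/L.

53.8 mg/L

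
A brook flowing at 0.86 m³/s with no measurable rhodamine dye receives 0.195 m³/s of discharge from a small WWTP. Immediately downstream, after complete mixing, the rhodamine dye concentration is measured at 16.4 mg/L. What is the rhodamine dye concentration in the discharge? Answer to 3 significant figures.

88.7 mg/L

Mass balance: 0.8600·0 + 0.1950·Cₑ = 1.055·16.40
→ Cₑ = (1.055·16.40 − 0.8600·0) / 0.1950 = 88.73 mg/L.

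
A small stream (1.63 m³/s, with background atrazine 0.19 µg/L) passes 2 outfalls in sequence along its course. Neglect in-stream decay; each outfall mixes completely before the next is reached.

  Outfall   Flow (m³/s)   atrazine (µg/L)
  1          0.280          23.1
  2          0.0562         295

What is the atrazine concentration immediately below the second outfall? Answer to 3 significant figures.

After outfall 1: Q = 1.630 + 0.2800 = 1.910 m³/s; C = (1.630·0.1900 + 0.2800·23.10)/1.910 = 3.549 µg/L.
After outfall 2: Q = 1.910 + 0.05620 = 1.966 m³/s; C = (1.910·3.549 + 0.05620·295.0)/1.966 = 11.88 µg/L.

11.9 µg/L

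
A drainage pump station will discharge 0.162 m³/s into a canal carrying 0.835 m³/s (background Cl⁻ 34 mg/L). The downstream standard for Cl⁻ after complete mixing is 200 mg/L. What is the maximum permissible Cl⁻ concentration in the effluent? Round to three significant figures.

1060 mg/L

At the limit, (Qr·Cr + Qe·Cₑ)/(Qr + Qe) = 200:
Cₑ = (0.9970·200 − 0.8350·34.00) / 0.1620 = 1056 mg/L.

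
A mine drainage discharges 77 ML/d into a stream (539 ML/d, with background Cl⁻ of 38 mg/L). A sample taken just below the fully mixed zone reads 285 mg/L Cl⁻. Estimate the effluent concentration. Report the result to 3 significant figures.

2010 mg/L

Mass balance: 539.0·38.00 + 77.00·Cₑ = 616.0·285.0
→ Cₑ = (616.0·285.0 − 539.0·38.00) / 77.00 = 2014 mg/L.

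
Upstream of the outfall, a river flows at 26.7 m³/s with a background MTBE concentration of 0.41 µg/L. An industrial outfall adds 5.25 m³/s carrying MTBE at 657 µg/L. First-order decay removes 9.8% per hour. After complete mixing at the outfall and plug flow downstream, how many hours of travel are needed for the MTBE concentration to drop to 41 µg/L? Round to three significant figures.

After mixing, C = (26.70·0.4100 + 5.250·657.0) / 31.95 = 3460/31.95 = 108.3 µg/L.
9.8%/h lost → k = −ln(1 − 0.098) = 0.1031 h⁻¹.
108.3·exp(−k·t) = 41 → t = ln(108.3/41)/k = 33900 s = 9.418 h.

9.42 h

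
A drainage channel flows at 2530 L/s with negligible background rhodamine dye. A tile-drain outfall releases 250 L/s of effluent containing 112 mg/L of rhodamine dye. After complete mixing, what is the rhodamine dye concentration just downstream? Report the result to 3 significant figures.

10.1 mg/L

Mixed concentration C = ΣQC/ΣQ = (2530·0 + 250.0·112.0) / 2780 = 28000/2780 = 10.07 mg/L.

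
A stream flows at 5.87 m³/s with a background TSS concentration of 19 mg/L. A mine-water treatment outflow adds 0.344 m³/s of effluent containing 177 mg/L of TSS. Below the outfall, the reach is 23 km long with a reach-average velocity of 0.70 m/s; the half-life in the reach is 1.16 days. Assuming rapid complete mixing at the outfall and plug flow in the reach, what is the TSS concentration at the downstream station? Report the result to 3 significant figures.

22.1 mg/L

Flow-weighted average: C = (5.870·19.00 + 0.3440·177.0) / 6.214 = 172.4/6.214 = 27.75 mg/L.
Travel time t = 23·1000 / 0.70 = 32860 s = 9.127 h.
Half-life 1.16 d → k = ln 2 / 1.16 = 0.5975 d⁻¹.
Decay over the reach: 27.75·exp(−kt) = 27.75·0.7967 = 22.11 mg/L.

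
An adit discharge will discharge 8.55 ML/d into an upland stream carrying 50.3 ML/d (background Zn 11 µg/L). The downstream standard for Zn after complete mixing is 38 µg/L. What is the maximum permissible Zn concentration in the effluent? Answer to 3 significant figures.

At the limit, (Qr·Cr + Qe·Cₑ)/(Qr + Qe) = 38:
Cₑ = (58.85·38 − 50.30·11.00) / 8.550 = 196.8 µg/L.

197 µg/L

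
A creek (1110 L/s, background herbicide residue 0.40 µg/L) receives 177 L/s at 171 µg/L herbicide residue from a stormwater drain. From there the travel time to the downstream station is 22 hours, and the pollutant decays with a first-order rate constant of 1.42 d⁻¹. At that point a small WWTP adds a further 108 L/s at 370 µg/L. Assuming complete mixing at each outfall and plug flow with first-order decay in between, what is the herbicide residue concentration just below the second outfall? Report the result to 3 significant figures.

Mixed concentration C = ΣQC/ΣQ = (1110·0.4000 + 177.0·171.0) / 1287 = 30710/1287 = 23.86 µg/L; combined flow 1287 L/s.
Applying C = C₀e^(−kt): 23.86 × 0.2721 = 6.492 µg/L.
At the second outfall, C = (1287·6.492 + 108.0·370.0) / (1287 + 108.0) = 34.63 µg/L.

34.6 µg/L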